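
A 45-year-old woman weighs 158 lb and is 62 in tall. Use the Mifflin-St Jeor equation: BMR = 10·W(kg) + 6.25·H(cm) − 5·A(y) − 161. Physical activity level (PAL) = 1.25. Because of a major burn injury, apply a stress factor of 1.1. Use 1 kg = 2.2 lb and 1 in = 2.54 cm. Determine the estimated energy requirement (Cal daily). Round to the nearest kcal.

Convert to metric: weight = 158 ÷ 2.2 = 71.8182 kg; height = 62 × 2.54 = 157.48 cm.
Mifflin-St Jeor (female): BMR = 10(71.8182) + 6.25(157.48) − 5(45) − 161 = 718.1818 + 984.25 − 225 − 161 = 1316.4318 kcal/day.
TEE = BMR × activity factor = 1316.4318 × 1.25 = 1645.5398 kcal/day.
Apply stress factor: 1645.5398 × 1.1 = 1810.0937 kcal/day.

1810 Cal daily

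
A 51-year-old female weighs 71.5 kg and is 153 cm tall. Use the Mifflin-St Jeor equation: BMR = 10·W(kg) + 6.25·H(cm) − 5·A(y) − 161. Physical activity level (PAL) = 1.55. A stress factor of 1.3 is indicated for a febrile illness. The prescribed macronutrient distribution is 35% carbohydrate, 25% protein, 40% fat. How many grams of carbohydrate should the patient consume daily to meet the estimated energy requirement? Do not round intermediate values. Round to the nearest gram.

221 g/day

Mifflin-St Jeor (female): BMR = 10(71.5) + 6.25(153) − 5(51) − 161 = 715 + 956.25 − 255 − 161 = 1255.25 kcal/day.
TEE = 1255.25 × 1.55 = 1945.6375 kcal/day.
With stress factor 1.3: 1945.6375 × 1.3 = 2529.3288 kcal/day.
Carbohydrate energy = 35% × 2529.3288 = 885.2651 kcal.
Carbohydrate = 885.2651 ÷ 4 kcal/g = 221.3163 g.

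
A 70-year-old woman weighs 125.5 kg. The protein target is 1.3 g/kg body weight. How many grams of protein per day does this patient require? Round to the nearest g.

Protein = 1.3 g/kg × 125.5 kg = 163.15 g/day.

163 g/day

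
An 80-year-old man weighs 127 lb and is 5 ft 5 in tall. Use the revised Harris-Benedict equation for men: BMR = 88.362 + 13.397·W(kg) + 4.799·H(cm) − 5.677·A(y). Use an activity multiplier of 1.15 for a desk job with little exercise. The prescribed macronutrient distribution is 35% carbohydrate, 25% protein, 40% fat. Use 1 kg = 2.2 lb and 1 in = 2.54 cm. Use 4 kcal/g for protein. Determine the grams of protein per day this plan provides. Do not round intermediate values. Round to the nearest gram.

Convert to metric: weight = 127 ÷ 2.2 = 57.7273 kg; height = (5×12 + 5) × 2.54 = 65 × 2.54 = 165.1 cm.
Harris-Benedict: BMR = 88.362 + 13.397(57.7273) + 4.799(165.1) − 5.677(80) = 1199.8892 kcal/day.
TEE = 1199.8892 × 1.15 = 1379.8725 kcal/day.
Protein energy = 25% × 1379.8725 = 344.9681 kcal.
Protein = 344.9681 ÷ 4 kcal/g = 86.242 g.

86 g/day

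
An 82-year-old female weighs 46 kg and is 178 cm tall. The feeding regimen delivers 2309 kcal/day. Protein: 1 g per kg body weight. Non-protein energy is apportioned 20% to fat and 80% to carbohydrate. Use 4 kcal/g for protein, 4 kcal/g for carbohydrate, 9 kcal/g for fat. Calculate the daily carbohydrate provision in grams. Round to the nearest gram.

Protein = 1 × 46 = 46 g → 46 × 4 = 184 kcal.
Non-protein calories = 2309 − 184 = 2125 kcal.
Fat: 20% × 2125 = 425 kcal; carbohydrate: 1700 kcal.
Carbohydrate: 1700 kcal ÷ 4 kcal/g = 425 g.

425 g/day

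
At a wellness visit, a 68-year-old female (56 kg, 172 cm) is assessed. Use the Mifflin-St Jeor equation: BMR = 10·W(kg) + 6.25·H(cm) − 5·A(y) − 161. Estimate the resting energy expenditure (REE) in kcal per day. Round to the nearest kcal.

Mifflin-St Jeor (female): BMR = 10(56) + 6.25(172) − 5(68) − 161 = 560 + 1075 − 340 − 161 = 1134 kcal/day.

1134 kcal per day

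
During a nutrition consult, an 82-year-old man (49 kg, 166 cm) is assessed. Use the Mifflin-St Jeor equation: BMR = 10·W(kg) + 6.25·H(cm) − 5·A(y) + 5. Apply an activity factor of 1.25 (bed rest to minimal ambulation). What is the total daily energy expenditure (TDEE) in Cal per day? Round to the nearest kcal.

1403 Cal per day

Mifflin-St Jeor (male): BMR = 10(49) + 6.25(166) − 5(82) + 5 = 490 + 1037.5 − 410 + 5 = 1122.5 kcal/day.
TEE = BMR × activity factor = 1122.5 × 1.25 = 1403.125 kcal/day.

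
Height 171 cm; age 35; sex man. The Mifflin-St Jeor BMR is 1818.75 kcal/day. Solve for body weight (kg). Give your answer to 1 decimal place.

92.0 kg

1818.75 = 10·W + 6.25(171) − 5(35) + 5
10·W = 1818.75 − 898.75 = 920, so W = 92 kg.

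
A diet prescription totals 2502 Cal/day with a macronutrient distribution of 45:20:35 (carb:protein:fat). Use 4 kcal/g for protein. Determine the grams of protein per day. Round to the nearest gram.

125 g/day

Protein energy = 20% × 2502 = 500.4 kcal.
At 4 kcal/g: 500.4 ÷ 4 = 125.1 g.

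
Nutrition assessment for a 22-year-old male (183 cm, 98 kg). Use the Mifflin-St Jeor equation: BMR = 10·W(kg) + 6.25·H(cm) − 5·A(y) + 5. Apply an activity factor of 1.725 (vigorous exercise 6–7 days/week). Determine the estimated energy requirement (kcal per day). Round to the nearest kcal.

3482 kcal per day

Mifflin-St Jeor (male): BMR = 10(98) + 6.25(183) − 5(22) + 5 = 980 + 1143.75 − 110 + 5 = 2018.75 kcal/day.
TEE = BMR × activity factor = 2018.75 × 1.725 = 3482.3438 kcal/day.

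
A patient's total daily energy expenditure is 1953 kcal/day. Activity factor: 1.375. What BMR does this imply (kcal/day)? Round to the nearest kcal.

BMR = TEE ÷ activity factor = 1953 ÷ 1.375 = 1420.3636 kcal/day.

1420 kcal/day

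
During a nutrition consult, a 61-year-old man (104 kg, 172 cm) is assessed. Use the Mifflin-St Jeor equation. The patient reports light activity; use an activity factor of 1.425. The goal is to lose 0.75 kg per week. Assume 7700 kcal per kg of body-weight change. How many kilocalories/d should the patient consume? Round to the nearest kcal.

Mifflin-St Jeor (male): BMR = 10(104) + 6.25(172) − 5(61) + 5 = 1040 + 1075 − 305 + 5 = 1815 kcal/day.
TEE = 1815 × 1.425 = 2586.375 kcal/day.
Required daily deficit = 0.75 × 7700 ÷ 7 = 825 kcal/day.
Target intake = 2586.375 − 825 = 1761.375 kcal/day.

1761 kilocalories/d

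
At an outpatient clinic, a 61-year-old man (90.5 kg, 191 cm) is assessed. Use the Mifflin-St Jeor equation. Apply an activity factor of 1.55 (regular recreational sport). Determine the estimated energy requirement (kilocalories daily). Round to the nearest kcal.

2788 kilocalories daily

Mifflin-St Jeor (male): BMR = 10(90.5) + 6.25(191) − 5(61) + 5 = 905 + 1193.75 − 305 + 5 = 1798.75 kcal/day.
TEE = BMR × activity factor = 1798.75 × 1.55 = 2788.0625 kcal/day.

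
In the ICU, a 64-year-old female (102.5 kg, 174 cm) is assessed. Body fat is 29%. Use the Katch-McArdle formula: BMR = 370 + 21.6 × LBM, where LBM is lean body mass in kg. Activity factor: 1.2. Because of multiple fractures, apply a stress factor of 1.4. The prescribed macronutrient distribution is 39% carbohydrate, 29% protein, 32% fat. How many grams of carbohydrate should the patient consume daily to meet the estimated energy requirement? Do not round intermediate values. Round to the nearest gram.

LBM = 102.5 × (1 − 0.29) = 72.775 kg. Katch-McArdle: BMR = 370 + 21.6 × 72.775 = 1941.94 kcal/day.
TEE = 1941.94 × 1.2 = 2330.328 kcal/day.
With stress factor 1.4: 2330.328 × 1.4 = 3262.4592 kcal/day.
Carbohydrate energy = 39% × 3262.4592 = 1272.3591 kcal.
Carbohydrate = 1272.3591 ÷ 4 kcal/g = 318.0898 g.

318 g/day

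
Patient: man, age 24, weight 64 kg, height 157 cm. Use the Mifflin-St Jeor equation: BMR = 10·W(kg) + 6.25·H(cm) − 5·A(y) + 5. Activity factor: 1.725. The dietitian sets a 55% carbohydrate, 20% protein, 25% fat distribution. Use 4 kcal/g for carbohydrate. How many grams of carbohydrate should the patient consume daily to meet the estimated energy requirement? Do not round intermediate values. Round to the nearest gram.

357 g/day

Mifflin-St Jeor (male): BMR = 10(64) + 6.25(157) − 5(24) + 5 = 640 + 981.25 − 120 + 5 = 1506.25 kcal/day.
TEE = 1506.25 × 1.725 = 2598.2813 kcal/day.
Carbohydrate energy = 55% × 2598.2813 = 1429.0547 kcal.
Carbohydrate = 1429.0547 ÷ 4 kcal/g = 357.2637 g.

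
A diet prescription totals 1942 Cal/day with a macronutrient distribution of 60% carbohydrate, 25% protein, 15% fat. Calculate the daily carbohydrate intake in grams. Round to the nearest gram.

291 g/day

Carbohydrate energy = 60% × 1942 = 1165.2 kcal.
At 4 kcal/g: 1165.2 ÷ 4 = 291.3 g.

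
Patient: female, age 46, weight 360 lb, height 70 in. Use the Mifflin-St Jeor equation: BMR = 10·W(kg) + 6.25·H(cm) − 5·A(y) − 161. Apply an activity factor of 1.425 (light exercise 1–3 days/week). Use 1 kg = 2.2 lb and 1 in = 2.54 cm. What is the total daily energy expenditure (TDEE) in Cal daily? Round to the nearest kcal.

Convert to metric: weight = 360 ÷ 2.2 = 163.6364 kg; height = 70 × 2.54 = 177.8 cm.
Mifflin-St Jeor (female): BMR = 10(163.6364) + 6.25(177.8) − 5(46) − 161 = 1636.3636 + 1111.25 − 230 − 161 = 2356.6136 kcal/day.
TEE = BMR × activity factor = 2356.6136 × 1.425 = 3358.1744 kcal/day.

3358 Cal daily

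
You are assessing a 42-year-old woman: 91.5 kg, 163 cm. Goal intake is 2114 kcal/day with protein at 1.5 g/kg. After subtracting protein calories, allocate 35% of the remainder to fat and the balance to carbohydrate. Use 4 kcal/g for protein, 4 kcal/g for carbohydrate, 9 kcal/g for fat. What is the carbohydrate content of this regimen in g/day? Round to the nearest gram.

Protein = 1.5 × 91.5 = 137.25 g → 137.25 × 4 = 549 kcal.
Non-protein calories = 2114 − 549 = 1565 kcal.
Fat: 35% × 1565 = 547.75 kcal; carbohydrate: 1017.25 kcal.
Carbohydrate: 1017.25 kcal ÷ 4 kcal/g = 254.3125 g.

254 g/day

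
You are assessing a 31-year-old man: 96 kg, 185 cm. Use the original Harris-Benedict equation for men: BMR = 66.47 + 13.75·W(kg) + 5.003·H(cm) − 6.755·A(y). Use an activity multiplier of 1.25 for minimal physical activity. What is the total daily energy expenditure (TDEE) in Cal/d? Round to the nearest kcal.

2628 Cal/d

Harris-Benedict: BMR = 66.47 + 13.75(96) + 5.003(185) − 6.755(31) = 2102.62 kcal/day.
TEE = BMR × activity factor = 2102.62 × 1.25 = 2628.275 kcal/day.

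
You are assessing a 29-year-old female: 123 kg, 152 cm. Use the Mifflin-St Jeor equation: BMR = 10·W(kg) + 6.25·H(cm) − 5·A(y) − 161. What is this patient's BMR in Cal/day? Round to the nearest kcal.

Mifflin-St Jeor (female): BMR = 10(123) + 6.25(152) − 5(29) − 161 = 1230 + 950 − 145 − 161 = 1874 kcal/day.

1874 Cal/day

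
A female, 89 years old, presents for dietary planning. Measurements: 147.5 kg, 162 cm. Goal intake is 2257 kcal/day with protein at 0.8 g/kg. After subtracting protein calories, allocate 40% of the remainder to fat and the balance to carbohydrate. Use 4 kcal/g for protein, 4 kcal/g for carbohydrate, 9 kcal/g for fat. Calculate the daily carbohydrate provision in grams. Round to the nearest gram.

268 g/day

Protein = 0.8 × 147.5 = 118 g → 118 × 4 = 472 kcal.
Non-protein calories = 2257 − 472 = 1785 kcal.
Fat: 40% × 1785 = 714 kcal; carbohydrate: 1071 kcal.
Carbohydrate: 1071 kcal ÷ 4 kcal/g = 267.75 g.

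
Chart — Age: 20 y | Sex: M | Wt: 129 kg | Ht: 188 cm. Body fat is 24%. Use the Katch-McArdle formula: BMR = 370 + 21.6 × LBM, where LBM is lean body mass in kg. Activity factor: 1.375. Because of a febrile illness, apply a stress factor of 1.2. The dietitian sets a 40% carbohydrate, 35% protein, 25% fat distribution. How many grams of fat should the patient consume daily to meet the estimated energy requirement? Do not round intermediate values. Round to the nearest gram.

114 g/day

LBM = 129 × (1 − 0.24) = 98.04 kg. Katch-McArdle: BMR = 370 + 21.6 × 98.04 = 2487.664 kcal/day.
TEE = 2487.664 × 1.375 = 3420.538 kcal/day.
With stress factor 1.2: 3420.538 × 1.2 = 4104.6456 kcal/day.
Fat energy = 25% × 4104.6456 = 1026.1614 kcal.
Fat = 1026.1614 ÷ 9 kcal/g = 114.0179 g.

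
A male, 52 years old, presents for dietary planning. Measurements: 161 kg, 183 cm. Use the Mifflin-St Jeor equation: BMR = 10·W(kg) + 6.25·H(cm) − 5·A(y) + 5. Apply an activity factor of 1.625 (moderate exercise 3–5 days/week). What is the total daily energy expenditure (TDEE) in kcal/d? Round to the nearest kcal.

Mifflin-St Jeor (male): BMR = 10(161) + 6.25(183) − 5(52) + 5 = 1610 + 1143.75 − 260 + 5 = 2498.75 kcal/day.
TEE = BMR × activity factor = 2498.75 × 1.625 = 4060.4688 kcal/day.

4060 kcal/d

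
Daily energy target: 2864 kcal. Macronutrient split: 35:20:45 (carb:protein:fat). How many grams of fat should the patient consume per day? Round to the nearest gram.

Fat energy = 45% × 2864 = 1288.8 kcal.
At 9 kcal/g: 1288.8 ÷ 9 = 143.2 g.

143 g/day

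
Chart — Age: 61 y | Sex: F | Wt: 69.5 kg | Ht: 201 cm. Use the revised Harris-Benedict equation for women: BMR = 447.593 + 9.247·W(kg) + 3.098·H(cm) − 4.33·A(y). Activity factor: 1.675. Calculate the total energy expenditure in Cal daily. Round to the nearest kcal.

2427 Cal daily

Harris-Benedict: BMR = 447.593 + 9.247(69.5) + 3.098(201) − 4.33(61) = 1448.8275 kcal/day.
TEE = BMR × activity factor = 1448.8275 × 1.675 = 2426.7861 kcal/day.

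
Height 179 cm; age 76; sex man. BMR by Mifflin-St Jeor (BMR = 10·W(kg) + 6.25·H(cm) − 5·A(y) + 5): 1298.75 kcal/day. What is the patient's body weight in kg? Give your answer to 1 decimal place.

55.5 kg

1298.75 = 10·W + 6.25(179) − 5(76) + 5
10·W = 1298.75 − 743.75 = 555, so W = 55.5 kg.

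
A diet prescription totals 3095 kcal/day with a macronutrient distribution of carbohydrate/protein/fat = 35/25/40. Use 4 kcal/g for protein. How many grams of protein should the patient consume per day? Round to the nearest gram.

193 g/day

Protein energy = 25% × 3095 = 773.75 kcal.
At 4 kcal/g: 773.75 ÷ 4 = 193.4375 g.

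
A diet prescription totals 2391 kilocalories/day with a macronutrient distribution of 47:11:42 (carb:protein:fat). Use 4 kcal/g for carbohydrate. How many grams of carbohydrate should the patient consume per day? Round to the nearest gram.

281 g/day

Carbohydrate energy = 47% × 2391 = 1123.77 kcal.
At 4 kcal/g: 1123.77 ÷ 4 = 280.9425 g.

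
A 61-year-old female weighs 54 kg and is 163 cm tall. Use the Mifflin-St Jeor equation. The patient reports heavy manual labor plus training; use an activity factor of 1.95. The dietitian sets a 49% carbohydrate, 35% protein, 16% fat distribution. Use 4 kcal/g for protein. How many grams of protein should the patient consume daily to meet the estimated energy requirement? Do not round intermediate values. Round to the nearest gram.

Mifflin-St Jeor (female): BMR = 10(54) + 6.25(163) − 5(61) − 161 = 540 + 1018.75 − 305 − 161 = 1092.75 kcal/day.
TEE = 1092.75 × 1.95 = 2130.8625 kcal/day.
Protein energy = 35% × 2130.8625 = 745.8019 kcal.
Protein = 745.8019 ÷ 4 kcal/g = 186.4505 g.

186 g/day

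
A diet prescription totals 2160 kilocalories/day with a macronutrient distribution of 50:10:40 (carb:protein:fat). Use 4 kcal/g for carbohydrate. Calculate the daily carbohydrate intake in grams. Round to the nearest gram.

270 g/day

Carbohydrate energy = 50% × 2160 = 1080 kcal.
At 4 kcal/g: 1080 ÷ 4 = 270 g.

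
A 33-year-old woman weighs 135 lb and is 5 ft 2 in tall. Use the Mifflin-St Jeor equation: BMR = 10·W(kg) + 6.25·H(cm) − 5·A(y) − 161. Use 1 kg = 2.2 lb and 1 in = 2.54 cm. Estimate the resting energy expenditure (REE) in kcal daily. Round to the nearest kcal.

1272 kcal daily

Convert to metric: weight = 135 ÷ 2.2 = 61.3636 kg; height = (5×12 + 2) × 2.54 = 62 × 2.54 = 157.48 cm.
Mifflin-St Jeor (female): BMR = 10(61.3636) + 6.25(157.48) − 5(33) − 161 = 613.6364 + 984.25 − 165 − 161 = 1271.8864 kcal/day.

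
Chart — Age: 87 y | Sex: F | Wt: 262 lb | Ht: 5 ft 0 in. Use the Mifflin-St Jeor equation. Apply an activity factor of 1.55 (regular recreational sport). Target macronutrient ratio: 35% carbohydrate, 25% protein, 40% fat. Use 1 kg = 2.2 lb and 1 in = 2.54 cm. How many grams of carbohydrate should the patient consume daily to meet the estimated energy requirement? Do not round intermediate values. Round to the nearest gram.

Convert to metric: weight = 262 ÷ 2.2 = 119.0909 kg; height = (5×12 + 0) × 2.54 = 60 × 2.54 = 152.4 cm.
Mifflin-St Jeor (female): BMR = 10(119.0909) + 6.25(152.4) − 5(87) − 161 = 1190.9091 + 952.5 − 435 − 161 = 1547.4091 kcal/day.
TEE = 1547.4091 × 1.55 = 2398.4841 kcal/day.
Carbohydrate energy = 35% × 2398.4841 = 839.4694 kcal.
Carbohydrate = 839.4694 ÷ 4 kcal/g = 209.8674 g.

210 g/day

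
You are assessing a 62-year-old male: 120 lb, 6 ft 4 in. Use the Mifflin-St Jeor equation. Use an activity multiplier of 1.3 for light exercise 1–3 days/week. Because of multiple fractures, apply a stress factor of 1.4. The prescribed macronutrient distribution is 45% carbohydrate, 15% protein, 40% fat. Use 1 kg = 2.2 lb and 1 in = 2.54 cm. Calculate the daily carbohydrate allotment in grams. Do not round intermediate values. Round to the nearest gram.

Convert to metric: weight = 120 ÷ 2.2 = 54.5455 kg; height = (6×12 + 4) × 2.54 = 76 × 2.54 = 193.04 cm.
Mifflin-St Jeor (male): BMR = 10(54.5455) + 6.25(193.04) − 5(62) + 5 = 545.4545 + 1206.5 − 310 + 5 = 1446.9545 kcal/day.
TEE = 1446.9545 × 1.3 = 1881.0409 kcal/day.
With stress factor 1.4: 1881.0409 × 1.4 = 2633.4573 kcal/day.
Carbohydrate energy = 45% × 2633.4573 = 1185.0558 kcal.
Carbohydrate = 1185.0558 ÷ 4 kcal/g = 296.2639 g.

296 g/day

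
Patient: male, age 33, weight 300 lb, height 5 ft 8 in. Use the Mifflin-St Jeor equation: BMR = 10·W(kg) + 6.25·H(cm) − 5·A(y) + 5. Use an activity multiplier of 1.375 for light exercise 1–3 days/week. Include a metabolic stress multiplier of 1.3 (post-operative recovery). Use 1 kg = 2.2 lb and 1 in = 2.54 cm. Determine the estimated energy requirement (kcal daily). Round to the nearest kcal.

4081 kcal daily

Convert to metric: weight = 300 ÷ 2.2 = 136.3636 kg; height = (5×12 + 8) × 2.54 = 68 × 2.54 = 172.72 cm.
Mifflin-St Jeor (male): BMR = 10(136.3636) + 6.25(172.72) − 5(33) + 5 = 1363.6364 + 1079.5 − 165 + 5 = 2283.1364 kcal/day.
TEE = BMR × activity factor = 2283.1364 × 1.375 = 3139.3125 kcal/day.
Apply stress factor: 3139.3125 × 1.3 = 4081.1063 kcal/day.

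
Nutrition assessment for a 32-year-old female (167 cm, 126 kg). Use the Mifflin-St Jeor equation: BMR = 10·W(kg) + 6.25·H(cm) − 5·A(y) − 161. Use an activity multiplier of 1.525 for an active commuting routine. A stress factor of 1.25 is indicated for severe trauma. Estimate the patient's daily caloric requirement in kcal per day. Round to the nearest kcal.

Mifflin-St Jeor (female): BMR = 10(126) + 6.25(167) − 5(32) − 161 = 1260 + 1043.75 − 160 − 161 = 1982.75 kcal/day.
TEE = BMR × activity factor = 1982.75 × 1.525 = 3023.6938 kcal/day.
Apply stress factor: 3023.6938 × 1.25 = 3779.6172 kcal/day.

3780 kcal per day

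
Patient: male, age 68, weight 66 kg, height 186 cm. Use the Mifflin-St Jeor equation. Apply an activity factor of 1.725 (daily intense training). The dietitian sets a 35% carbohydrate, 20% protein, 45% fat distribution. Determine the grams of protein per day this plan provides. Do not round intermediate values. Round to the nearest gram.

Mifflin-St Jeor (male): BMR = 10(66) + 6.25(186) − 5(68) + 5 = 660 + 1162.5 − 340 + 5 = 1487.5 kcal/day.
TEE = 1487.5 × 1.725 = 2565.9375 kcal/day.
Protein energy = 20% × 2565.9375 = 513.1875 kcal.
Protein = 513.1875 ÷ 4 kcal/g = 128.2969 g.

128 g/day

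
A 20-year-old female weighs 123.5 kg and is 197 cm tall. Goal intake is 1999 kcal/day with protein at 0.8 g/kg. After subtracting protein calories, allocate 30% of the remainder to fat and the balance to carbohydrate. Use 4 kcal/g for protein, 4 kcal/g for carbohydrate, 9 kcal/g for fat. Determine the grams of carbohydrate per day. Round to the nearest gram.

281 g/day

Protein = 0.8 × 123.5 = 98.8 g → 98.8 × 4 = 395.2 kcal.
Non-protein calories = 1999 − 395.2 = 1603.8 kcal.
Fat: 30% × 1603.8 = 481.14 kcal; carbohydrate: 1122.66 kcal.
Carbohydrate: 1122.66 kcal ÷ 4 kcal/g = 280.665 g.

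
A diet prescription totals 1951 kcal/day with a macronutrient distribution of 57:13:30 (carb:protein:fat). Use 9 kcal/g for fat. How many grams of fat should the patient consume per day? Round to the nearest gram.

Fat energy = 30% × 1951 = 585.3 kcal.
At 9 kcal/g: 585.3 ÷ 9 = 65.0333 g.

65 g/day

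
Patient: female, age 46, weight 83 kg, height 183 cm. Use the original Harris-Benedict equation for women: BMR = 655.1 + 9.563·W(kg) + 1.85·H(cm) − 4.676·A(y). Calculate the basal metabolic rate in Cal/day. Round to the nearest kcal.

1572 Cal/day

Harris-Benedict: BMR = 655.1 + 9.563(83) + 1.85(183) − 4.676(46) = 1572.283 kcal/day.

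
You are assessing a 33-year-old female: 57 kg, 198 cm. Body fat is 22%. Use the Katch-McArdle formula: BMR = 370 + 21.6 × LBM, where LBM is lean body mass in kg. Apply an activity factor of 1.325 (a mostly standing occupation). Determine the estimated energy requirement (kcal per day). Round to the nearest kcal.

LBM = 57 × (1 − 0.22) = 44.46 kg. Katch-McArdle: BMR = 370 + 21.6 × 44.46 = 1330.336 kcal/day.
TEE = BMR × activity factor = 1330.336 × 1.325 = 1762.6952 kcal/day.

1763 kcal per day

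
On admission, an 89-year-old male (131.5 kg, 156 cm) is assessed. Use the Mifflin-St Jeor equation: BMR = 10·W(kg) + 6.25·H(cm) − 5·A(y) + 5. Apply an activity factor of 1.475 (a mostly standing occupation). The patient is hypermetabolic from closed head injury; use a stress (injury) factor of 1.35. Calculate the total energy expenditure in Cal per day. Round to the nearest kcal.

Mifflin-St Jeor (male): BMR = 10(131.5) + 6.25(156) − 5(89) + 5 = 1315 + 975 − 445 + 5 = 1850 kcal/day.
TEE = BMR × activity factor = 1850 × 1.475 = 2728.75 kcal/day.
Apply stress factor: 2728.75 × 1.35 = 3683.8125 kcal/day.

3684 Cal per day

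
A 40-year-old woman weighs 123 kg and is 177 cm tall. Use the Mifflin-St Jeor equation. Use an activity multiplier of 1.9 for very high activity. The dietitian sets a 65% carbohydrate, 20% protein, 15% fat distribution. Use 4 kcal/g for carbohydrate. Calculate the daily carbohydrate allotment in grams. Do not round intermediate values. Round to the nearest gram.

610 g/day

Mifflin-St Jeor (female): BMR = 10(123) + 6.25(177) − 5(40) − 161 = 1230 + 1106.25 − 200 − 161 = 1975.25 kcal/day.
TEE = 1975.25 × 1.9 = 3752.975 kcal/day.
Carbohydrate energy = 65% × 3752.975 = 2439.4338 kcal.
Carbohydrate = 2439.4338 ÷ 4 kcal/g = 609.8584 g.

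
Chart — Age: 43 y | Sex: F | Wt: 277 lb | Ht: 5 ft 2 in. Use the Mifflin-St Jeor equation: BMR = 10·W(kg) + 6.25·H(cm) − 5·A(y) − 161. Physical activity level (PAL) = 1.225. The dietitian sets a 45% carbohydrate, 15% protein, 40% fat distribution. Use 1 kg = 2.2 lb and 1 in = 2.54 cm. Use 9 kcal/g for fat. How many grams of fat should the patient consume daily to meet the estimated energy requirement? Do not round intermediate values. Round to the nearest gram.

Convert to metric: weight = 277 ÷ 2.2 = 125.9091 kg; height = (5×12 + 2) × 2.54 = 62 × 2.54 = 157.48 cm.
Mifflin-St Jeor (female): BMR = 10(125.9091) + 6.25(157.48) − 5(43) − 161 = 1259.0909 + 984.25 − 215 − 161 = 1867.3409 kcal/day.
TEE = 1867.3409 × 1.225 = 2287.4926 kcal/day.
Fat energy = 40% × 2287.4926 = 914.997 kcal.
Fat = 914.997 ÷ 9 kcal/g = 101.6663 g.

102 g/day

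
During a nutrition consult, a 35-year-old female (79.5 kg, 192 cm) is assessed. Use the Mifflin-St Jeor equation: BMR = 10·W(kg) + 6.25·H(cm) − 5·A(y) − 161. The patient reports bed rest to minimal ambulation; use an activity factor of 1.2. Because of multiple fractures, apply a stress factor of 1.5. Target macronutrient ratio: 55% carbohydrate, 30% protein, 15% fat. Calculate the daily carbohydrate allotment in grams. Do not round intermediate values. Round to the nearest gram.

411 g/day

Mifflin-St Jeor (female): BMR = 10(79.5) + 6.25(192) − 5(35) − 161 = 795 + 1200 − 175 − 161 = 1659 kcal/day.
TEE = 1659 × 1.2 = 1990.8 kcal/day.
With stress factor 1.5: 1990.8 × 1.5 = 2986.2 kcal/day.
Carbohydrate energy = 55% × 2986.2 = 1642.41 kcal.
Carbohydrate = 1642.41 ÷ 4 kcal/g = 410.6025 g.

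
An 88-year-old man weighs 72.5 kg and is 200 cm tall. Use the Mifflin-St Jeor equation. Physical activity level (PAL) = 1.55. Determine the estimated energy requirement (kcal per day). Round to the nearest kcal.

Mifflin-St Jeor (male): BMR = 10(72.5) + 6.25(200) − 5(88) + 5 = 725 + 1250 − 440 + 5 = 1540 kcal/day.
TEE = BMR × activity factor = 1540 × 1.55 = 2387 kcal/day.

2387 kcal per day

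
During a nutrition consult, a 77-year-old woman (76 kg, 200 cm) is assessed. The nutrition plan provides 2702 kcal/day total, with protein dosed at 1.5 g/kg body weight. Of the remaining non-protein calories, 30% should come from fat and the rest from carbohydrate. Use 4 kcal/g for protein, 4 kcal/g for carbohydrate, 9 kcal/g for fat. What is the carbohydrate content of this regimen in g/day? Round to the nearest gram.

Protein = 1.5 × 76 = 114 g → 114 × 4 = 456 kcal.
Non-protein calories = 2702 − 456 = 2246 kcal.
Fat: 30% × 2246 = 673.8 kcal; carbohydrate: 1572.2 kcal.
Carbohydrate: 1572.2 kcal ÷ 4 kcal/g = 393.05 g.

393 g/day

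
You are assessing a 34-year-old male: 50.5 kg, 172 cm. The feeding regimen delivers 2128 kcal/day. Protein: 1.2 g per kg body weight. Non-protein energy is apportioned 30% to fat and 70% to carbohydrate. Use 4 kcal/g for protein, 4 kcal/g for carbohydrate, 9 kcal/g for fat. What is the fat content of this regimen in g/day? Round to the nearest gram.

Protein = 1.2 × 50.5 = 60.6 g → 60.6 × 4 = 242.4 kcal.
Non-protein calories = 2128 − 242.4 = 1885.6 kcal.
Fat: 30% × 1885.6 = 565.68 kcal; carbohydrate: 1319.92 kcal.
Fat: 565.68 kcal ÷ 9 kcal/g = 62.8533 g.

63 g/day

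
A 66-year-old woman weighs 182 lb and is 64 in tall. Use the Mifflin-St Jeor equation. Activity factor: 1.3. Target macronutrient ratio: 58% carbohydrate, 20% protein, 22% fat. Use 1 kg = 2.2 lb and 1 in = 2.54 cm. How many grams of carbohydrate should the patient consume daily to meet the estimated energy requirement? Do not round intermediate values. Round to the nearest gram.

255 g/day

Convert to metric: weight = 182 ÷ 2.2 = 82.7273 kg; height = 64 × 2.54 = 162.56 cm.
Mifflin-St Jeor (female): BMR = 10(82.7273) + 6.25(162.56) − 5(66) − 161 = 827.2727 + 1016 − 330 − 161 = 1352.2727 kcal/day.
TEE = 1352.2727 × 1.3 = 1757.9545 kcal/day.
Carbohydrate energy = 58% × 1757.9545 = 1019.6136 kcal.
Carbohydrate = 1019.6136 ÷ 4 kcal/g = 254.9034 g.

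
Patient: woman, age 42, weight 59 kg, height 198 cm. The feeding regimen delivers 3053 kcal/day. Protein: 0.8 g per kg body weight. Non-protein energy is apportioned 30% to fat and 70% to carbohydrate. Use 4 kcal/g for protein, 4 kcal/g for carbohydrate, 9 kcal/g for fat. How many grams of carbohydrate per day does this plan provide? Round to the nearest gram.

Protein = 0.8 × 59 = 47.2 g → 47.2 × 4 = 188.8 kcal.
Non-protein calories = 3053 − 188.8 = 2864.2 kcal.
Fat: 30% × 2864.2 = 859.26 kcal; carbohydrate: 2004.94 kcal.
Carbohydrate: 2004.94 kcal ÷ 4 kcal/g = 501.235 g.

501 g/day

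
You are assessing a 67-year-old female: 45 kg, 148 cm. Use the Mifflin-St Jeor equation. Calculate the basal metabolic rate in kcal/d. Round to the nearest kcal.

Mifflin-St Jeor (female): BMR = 10(45) + 6.25(148) − 5(67) − 161 = 450 + 925 − 335 − 161 = 879 kcal/day.

879 kcal/d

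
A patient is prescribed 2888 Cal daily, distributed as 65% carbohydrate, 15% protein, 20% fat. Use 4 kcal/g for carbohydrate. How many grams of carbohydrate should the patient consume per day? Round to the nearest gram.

Carbohydrate energy = 65% × 2888 = 1877.2 kcal.
At 4 kcal/g: 1877.2 ÷ 4 = 469.3 g.

469 g/day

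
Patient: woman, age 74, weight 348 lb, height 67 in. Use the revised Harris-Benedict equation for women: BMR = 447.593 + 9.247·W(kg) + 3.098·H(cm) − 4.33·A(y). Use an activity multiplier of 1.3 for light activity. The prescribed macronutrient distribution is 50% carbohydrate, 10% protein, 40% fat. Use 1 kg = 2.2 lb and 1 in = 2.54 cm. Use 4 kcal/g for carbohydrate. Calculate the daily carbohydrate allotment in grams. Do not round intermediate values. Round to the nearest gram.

344 g/day

Convert to metric: weight = 348 ÷ 2.2 = 158.1818 kg; height = 67 × 2.54 = 170.18 cm.
Harris-Benedict: BMR = 447.593 + 9.247(158.1818) + 3.098(170.18) − 4.33(74) = 2117.0979 kcal/day.
TEE = 2117.0979 × 1.3 = 2752.2273 kcal/day.
Carbohydrate energy = 50% × 2752.2273 = 1376.1136 kcal.
Carbohydrate = 1376.1136 ÷ 4 kcal/g = 344.0284 g.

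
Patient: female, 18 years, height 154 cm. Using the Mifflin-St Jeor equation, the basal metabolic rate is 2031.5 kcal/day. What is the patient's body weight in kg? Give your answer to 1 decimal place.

132.0 kg

2031.5 = 10·W + 6.25(154) − 5(18) − 161
10·W = 2031.5 − 711.5 = 1320, so W = 132 kg.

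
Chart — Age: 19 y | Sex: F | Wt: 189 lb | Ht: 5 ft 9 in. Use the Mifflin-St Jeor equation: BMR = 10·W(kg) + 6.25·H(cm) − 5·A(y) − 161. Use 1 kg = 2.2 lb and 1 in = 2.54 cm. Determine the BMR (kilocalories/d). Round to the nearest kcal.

Convert to metric: weight = 189 ÷ 2.2 = 85.9091 kg; height = (5×12 + 9) × 2.54 = 69 × 2.54 = 175.26 cm.
Mifflin-St Jeor (female): BMR = 10(85.9091) + 6.25(175.26) − 5(19) − 161 = 859.0909 + 1095.375 − 95 − 161 = 1698.4659 kcal/day.

1698 kilocalories/d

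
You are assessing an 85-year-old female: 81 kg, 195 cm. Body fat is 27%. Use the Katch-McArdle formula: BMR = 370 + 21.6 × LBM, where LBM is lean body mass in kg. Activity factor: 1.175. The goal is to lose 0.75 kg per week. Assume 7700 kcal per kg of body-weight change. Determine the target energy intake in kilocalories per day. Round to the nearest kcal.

LBM = 81 × (1 − 0.27) = 59.13 kg. Katch-McArdle: BMR = 370 + 21.6 × 59.13 = 1647.208 kcal/day.
TEE = 1647.208 × 1.175 = 1935.4694 kcal/day.
Required daily deficit = 0.75 × 7700 ÷ 7 = 825 kcal/day.
Target intake = 1935.4694 − 825 = 1110.4694 kcal/day.

1110 kilocalories per day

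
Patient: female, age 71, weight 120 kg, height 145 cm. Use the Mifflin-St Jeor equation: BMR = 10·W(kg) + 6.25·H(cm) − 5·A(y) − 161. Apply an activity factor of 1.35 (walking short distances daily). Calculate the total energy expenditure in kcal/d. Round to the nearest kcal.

Mifflin-St Jeor (female): BMR = 10(120) + 6.25(145) − 5(71) − 161 = 1200 + 906.25 − 355 − 161 = 1590.25 kcal/day.
TEE = BMR × activity factor = 1590.25 × 1.35 = 2146.8375 kcal/day.

2147 kcal/d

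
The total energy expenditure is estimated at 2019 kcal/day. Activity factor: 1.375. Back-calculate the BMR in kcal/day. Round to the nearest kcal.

BMR = TEE ÷ activity factor = 2019 ÷ 1.375 = 1468.3636 kcal/day.

1468 kcal/day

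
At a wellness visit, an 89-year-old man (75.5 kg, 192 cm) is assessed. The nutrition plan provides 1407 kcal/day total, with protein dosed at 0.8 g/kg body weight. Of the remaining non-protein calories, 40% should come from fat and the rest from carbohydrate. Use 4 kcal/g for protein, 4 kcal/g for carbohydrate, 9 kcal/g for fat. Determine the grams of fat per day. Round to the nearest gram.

Protein = 0.8 × 75.5 = 60.4 g → 60.4 × 4 = 241.6 kcal.
Non-protein calories = 1407 − 241.6 = 1165.4 kcal.
Fat: 40% × 1165.4 = 466.16 kcal; carbohydrate: 699.24 kcal.
Fat: 466.16 kcal ÷ 9 kcal/g = 51.7956 g.

52 g/day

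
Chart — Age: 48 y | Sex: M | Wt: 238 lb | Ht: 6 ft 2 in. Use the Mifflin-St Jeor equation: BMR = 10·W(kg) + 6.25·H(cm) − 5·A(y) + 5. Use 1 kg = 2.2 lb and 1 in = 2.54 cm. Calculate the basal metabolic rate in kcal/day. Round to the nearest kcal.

2022 kcal/day

Convert to metric: weight = 238 ÷ 2.2 = 108.1818 kg; height = (6×12 + 2) × 2.54 = 74 × 2.54 = 187.96 cm.
Mifflin-St Jeor (male): BMR = 10(108.1818) + 6.25(187.96) − 5(48) + 5 = 1081.8182 + 1174.75 − 240 + 5 = 2021.5682 kcal/day.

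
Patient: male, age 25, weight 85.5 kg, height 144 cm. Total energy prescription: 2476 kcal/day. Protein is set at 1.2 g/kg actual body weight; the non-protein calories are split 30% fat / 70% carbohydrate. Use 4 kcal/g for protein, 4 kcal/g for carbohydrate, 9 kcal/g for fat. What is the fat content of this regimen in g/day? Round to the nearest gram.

Protein = 1.2 × 85.5 = 102.6 g → 102.6 × 4 = 410.4 kcal.
Non-protein calories = 2476 − 410.4 = 2065.6 kcal.
Fat: 30% × 2065.6 = 619.68 kcal; carbohydrate: 1445.92 kcal.
Fat: 619.68 kcal ÷ 9 kcal/g = 68.8533 g.

69 g/day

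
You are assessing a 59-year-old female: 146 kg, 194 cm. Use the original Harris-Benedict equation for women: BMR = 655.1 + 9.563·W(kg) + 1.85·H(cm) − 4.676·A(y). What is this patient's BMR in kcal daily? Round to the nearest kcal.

Harris-Benedict: BMR = 655.1 + 9.563(146) + 1.85(194) − 4.676(59) = 2134.314 kcal/day.

2134 kcal daily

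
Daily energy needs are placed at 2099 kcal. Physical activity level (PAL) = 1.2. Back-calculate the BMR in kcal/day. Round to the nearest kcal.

1749 kcal/day

BMR = TEE ÷ activity factor = 2099 ÷ 1.2 = 1749.1667 kcal/day.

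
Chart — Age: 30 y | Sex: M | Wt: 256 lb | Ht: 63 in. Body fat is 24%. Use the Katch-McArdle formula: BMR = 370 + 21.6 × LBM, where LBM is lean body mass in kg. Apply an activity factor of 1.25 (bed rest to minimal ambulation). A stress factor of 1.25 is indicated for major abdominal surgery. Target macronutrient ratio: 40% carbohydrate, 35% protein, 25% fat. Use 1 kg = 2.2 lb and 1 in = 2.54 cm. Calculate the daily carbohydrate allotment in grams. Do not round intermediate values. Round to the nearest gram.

356 g/day

Convert to metric: weight = 256 ÷ 2.2 = 116.3636 kg; height = 63 × 2.54 = 160.02 cm.
LBM = 116.3636 × (1 − 0.24) = 88.4364 kg. Katch-McArdle: BMR = 370 + 21.6 × 88.4364 = 2280.2255 kcal/day.
TEE = 2280.2255 × 1.25 = 2850.2818 kcal/day.
With stress factor 1.25: 2850.2818 × 1.25 = 3562.8523 kcal/day.
Carbohydrate energy = 40% × 3562.8523 = 1425.1409 kcal.
Carbohydrate = 1425.1409 ÷ 4 kcal/g = 356.2852 g.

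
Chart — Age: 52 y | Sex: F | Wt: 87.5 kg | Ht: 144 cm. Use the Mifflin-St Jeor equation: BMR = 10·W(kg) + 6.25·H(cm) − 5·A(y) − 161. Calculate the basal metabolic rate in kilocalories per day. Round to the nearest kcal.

1354 kilocalories per day

Mifflin-St Jeor (female): BMR = 10(87.5) + 6.25(144) − 5(52) − 161 = 875 + 900 − 260 − 161 = 1354 kcal/day.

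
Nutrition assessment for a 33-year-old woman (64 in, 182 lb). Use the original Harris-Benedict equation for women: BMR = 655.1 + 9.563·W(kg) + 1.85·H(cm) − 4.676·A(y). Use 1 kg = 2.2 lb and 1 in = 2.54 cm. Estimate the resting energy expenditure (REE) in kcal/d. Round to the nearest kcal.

Convert to metric: weight = 182 ÷ 2.2 = 82.7273 kg; height = 64 × 2.54 = 162.56 cm.
Harris-Benedict: BMR = 655.1 + 9.563(82.7273) + 1.85(162.56) − 4.676(33) = 1592.6489 kcal/day.

1593 kcal/d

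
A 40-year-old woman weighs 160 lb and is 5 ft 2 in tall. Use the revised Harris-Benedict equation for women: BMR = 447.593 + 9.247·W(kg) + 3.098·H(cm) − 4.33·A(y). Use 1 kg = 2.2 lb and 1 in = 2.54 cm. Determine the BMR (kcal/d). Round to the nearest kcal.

Convert to metric: weight = 160 ÷ 2.2 = 72.7273 kg; height = (5×12 + 2) × 2.54 = 62 × 2.54 = 157.48 cm.
Harris-Benedict: BMR = 447.593 + 9.247(72.7273) + 3.098(157.48) − 4.33(40) = 1434.7751 kcal/day.

1435 kcal/d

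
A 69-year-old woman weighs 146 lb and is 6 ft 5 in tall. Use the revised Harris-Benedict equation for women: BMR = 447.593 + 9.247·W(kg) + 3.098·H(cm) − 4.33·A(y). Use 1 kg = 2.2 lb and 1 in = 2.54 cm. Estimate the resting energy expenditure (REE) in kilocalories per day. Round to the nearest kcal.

Convert to metric: weight = 146 ÷ 2.2 = 66.3636 kg; height = (6×12 + 5) × 2.54 = 77 × 2.54 = 195.58 cm.
Harris-Benedict: BMR = 447.593 + 9.247(66.3636) + 3.098(195.58) − 4.33(69) = 1368.3944 kcal/day.

1368 kilocalories per day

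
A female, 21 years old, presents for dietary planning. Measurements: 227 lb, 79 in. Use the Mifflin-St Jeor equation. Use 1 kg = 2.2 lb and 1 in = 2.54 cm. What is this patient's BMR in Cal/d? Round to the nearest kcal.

2020 Cal/d

Convert to metric: weight = 227 ÷ 2.2 = 103.1818 kg; height = 79 × 2.54 = 200.66 cm.
Mifflin-St Jeor (female): BMR = 10(103.1818) + 6.25(200.66) − 5(21) − 161 = 1031.8182 + 1254.125 − 105 − 161 = 2019.9432 kcal/day.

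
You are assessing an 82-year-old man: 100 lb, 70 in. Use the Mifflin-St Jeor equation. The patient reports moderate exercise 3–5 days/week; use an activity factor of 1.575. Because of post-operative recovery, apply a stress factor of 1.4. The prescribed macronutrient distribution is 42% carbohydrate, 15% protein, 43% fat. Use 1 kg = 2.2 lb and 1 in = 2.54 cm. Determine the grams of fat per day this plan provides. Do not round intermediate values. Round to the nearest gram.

122 g/day

Convert to metric: weight = 100 ÷ 2.2 = 45.4545 kg; height = 70 × 2.54 = 177.8 cm.
Mifflin-St Jeor (male): BMR = 10(45.4545) + 6.25(177.8) − 5(82) + 5 = 454.5455 + 1111.25 − 410 + 5 = 1160.7955 kcal/day.
TEE = 1160.7955 × 1.575 = 1828.2528 kcal/day.
With stress factor 1.4: 1828.2528 × 1.4 = 2559.554 kcal/day.
Fat energy = 43% × 2559.554 = 1100.6082 kcal.
Fat = 1100.6082 ÷ 9 kcal/g = 122.2898 g.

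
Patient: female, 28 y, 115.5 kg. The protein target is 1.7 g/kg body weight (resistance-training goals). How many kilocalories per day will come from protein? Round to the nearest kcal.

785 kcal/day

Protein = 1.7 g/kg × 115.5 kg = 196.35 g/day.
Protein energy = 196.35 g × 4 kcal/g = 785.4 kcal/day.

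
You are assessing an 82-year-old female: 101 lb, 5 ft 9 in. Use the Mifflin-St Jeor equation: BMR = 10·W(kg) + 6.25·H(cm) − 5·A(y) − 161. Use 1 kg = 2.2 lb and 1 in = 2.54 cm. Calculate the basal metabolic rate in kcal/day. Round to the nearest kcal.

Convert to metric: weight = 101 ÷ 2.2 = 45.9091 kg; height = (5×12 + 9) × 2.54 = 69 × 2.54 = 175.26 cm.
Mifflin-St Jeor (female): BMR = 10(45.9091) + 6.25(175.26) − 5(82) − 161 = 459.0909 + 1095.375 − 410 − 161 = 983.4659 kcal/day.

983 kcal/day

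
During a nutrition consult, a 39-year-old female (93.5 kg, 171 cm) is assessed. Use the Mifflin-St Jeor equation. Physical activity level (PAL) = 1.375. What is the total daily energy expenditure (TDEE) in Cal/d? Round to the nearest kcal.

Mifflin-St Jeor (female): BMR = 10(93.5) + 6.25(171) − 5(39) − 161 = 935 + 1068.75 − 195 − 161 = 1647.75 kcal/day.
TEE = BMR × activity factor = 1647.75 × 1.375 = 2265.6563 kcal/day.

2266 Cal/d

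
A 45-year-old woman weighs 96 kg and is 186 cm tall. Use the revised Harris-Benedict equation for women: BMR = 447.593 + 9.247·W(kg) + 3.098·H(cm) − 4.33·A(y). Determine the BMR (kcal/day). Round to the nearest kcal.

Harris-Benedict: BMR = 447.593 + 9.247(96) + 3.098(186) − 4.33(45) = 1716.683 kcal/day.

1717 kcal/day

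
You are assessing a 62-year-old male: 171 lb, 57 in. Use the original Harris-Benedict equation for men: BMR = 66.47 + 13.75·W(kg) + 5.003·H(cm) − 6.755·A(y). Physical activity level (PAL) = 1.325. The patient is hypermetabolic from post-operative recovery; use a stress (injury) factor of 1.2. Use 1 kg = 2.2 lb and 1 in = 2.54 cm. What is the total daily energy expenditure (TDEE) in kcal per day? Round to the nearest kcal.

2291 kcal per day

Convert to metric: weight = 171 ÷ 2.2 = 77.7273 kg; height = 57 × 2.54 = 144.78 cm.
Harris-Benedict: BMR = 66.47 + 13.75(77.7273) + 5.003(144.78) − 6.755(62) = 1440.7443 kcal/day.
TEE = BMR × activity factor = 1440.7443 × 1.325 = 1908.9863 kcal/day.
Apply stress factor: 1908.9863 × 1.2 = 2290.7835 kcal/day.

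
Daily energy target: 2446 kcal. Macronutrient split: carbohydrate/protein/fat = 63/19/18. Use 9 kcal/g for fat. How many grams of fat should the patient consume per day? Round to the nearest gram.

Fat energy = 18% × 2446 = 440.28 kcal.
At 9 kcal/g: 440.28 ÷ 9 = 48.92 g.

49 g/day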